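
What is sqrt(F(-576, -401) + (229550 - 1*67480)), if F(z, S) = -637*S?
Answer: sqrt(417507) ≈ 646.15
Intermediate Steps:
sqrt(F(-576, -401) + (229550 - 1*67480)) = sqrt(-637*(-401) + (229550 - 1*67480)) = sqrt(255437 + (229550 - 67480)) = sqrt(255437 + 162070) = sqrt(417507)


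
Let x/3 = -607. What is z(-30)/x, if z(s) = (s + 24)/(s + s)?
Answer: -1/18210 ≈ -5.4915e-5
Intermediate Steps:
x = -1821 (x = 3*(-607) = -1821)
z(s) = (24 + s)/(2*s) (z(s) = (24 + s)/((2*s)) = (24 + s)*(1/(2*s)) = (24 + s)/(2*s))
z(-30)/x = ((½)*(24 - 30)/(-30))/(-1821) = ((½)*(-1/30)*(-6))*(-1/1821) = (⅒)*(-1/1821) = -1/18210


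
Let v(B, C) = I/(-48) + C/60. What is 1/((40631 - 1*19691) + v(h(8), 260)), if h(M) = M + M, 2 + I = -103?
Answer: 48/1005433 ≈ 4.7741e-5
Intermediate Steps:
I = -105 (I = -2 - 103 = -105)
h(M) = 2*M
v(B, C) = 35/16 + C/60 (v(B, C) = -105/(-48) + C/60 = -105*(-1/48) + C*(1/60) = 35/16 + C/60)
1/((40631 - 1*19691) + v(h(8), 260)) = 1/((40631 - 1*19691) + (35/16 + (1/60)*260)) = 1/((40631 - 19691) + (35/16 + 13/3)) = 1/(20940 + 313/48) = 1/(1005433/48) = 48/1005433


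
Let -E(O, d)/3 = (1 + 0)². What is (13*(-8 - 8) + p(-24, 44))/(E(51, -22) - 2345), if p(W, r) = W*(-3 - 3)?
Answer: 16/587 ≈ 0.027257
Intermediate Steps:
p(W, r) = -6*W (p(W, r) = W*(-6) = -6*W)
E(O, d) = -3 (E(O, d) = -3*(1 + 0)² = -3*1² = -3*1 = -3)
(13*(-8 - 8) + p(-24, 44))/(E(51, -22) - 2345) = (13*(-8 - 8) - 6*(-24))/(-3 - 2345) = (13*(-16) + 144)/(-2348) = (-208 + 144)*(-1/2348) = -64*(-1/2348) = 16/587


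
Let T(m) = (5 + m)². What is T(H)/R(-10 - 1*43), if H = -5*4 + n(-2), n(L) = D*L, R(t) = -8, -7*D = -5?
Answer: -13225/392 ≈ -33.737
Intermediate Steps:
D = 5/7 (D = -⅐*(-5) = 5/7 ≈ 0.71429)
n(L) = 5*L/7
H = -150/7 (H = -5*4 + (5/7)*(-2) = -20 - 10/7 = -150/7 ≈ -21.429)
T(H)/R(-10 - 1*43) = (5 - 150/7)²/(-8) = (-115/7)²*(-⅛) = (13225/49)*(-⅛) = -13225/392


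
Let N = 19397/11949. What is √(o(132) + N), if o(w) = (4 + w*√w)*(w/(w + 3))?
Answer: √(403162105 + 18804038880*√33)/8535 ≈ 38.580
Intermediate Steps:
o(w) = w*(4 + w^(3/2))/(3 + w) (o(w) = (4 + w^(3/2))*(w/(3 + w)) = w*(4 + w^(3/2))/(3 + w))
N = 2771/1707 (N = 19397*(1/11949) = 2771/1707 ≈ 1.6233)
√(o(132) + N) = √((132^(5/2) + 4*132)/(3 + 132) + 2771/1707) = √((34848*√33 + 528)/135 + 2771/1707) = √((528 + 34848*√33)/135 + 2771/1707) = √((176/45 + 3872*√33/15) + 2771/1707) = √(141709/25605 + 3872*√33/15)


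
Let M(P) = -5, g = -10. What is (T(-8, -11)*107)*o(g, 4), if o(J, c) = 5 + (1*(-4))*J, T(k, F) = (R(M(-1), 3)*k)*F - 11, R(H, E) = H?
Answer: -2171565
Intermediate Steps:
T(k, F) = -11 - 5*F*k (T(k, F) = (-5*k)*F - 11 = -5*F*k - 11 = -11 - 5*F*k)
o(J, c) = 5 - 4*J
(T(-8, -11)*107)*o(g, 4) = ((-11 - 5*(-11)*(-8))*107)*(5 - 4*(-10)) = ((-11 - 440)*107)*(5 + 40) = -451*107*45 = -48257*45 = -2171565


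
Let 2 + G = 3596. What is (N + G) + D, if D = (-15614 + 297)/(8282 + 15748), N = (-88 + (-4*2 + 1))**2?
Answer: 303219253/24030 ≈ 12618.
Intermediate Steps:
G = 3594 (G = -2 + 3596 = 3594)
N = 9025 (N = (-88 + (-8 + 1))**2 = (-88 - 7)**2 = (-95)**2 = 9025)
D = -15317/24030 ≈ -0.63741
(N + G) + D = (9025 + 3594) - 15317/24030 = 12619 - 15317/24030 = 303219253/24030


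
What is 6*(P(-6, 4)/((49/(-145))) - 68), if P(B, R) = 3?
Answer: -22602/49 ≈ -461.27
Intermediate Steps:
6*(P(-6, 4)/((49/(-145))) - 68) = 6*(3/((49/(-145))) - 68) = 6*(3/((49*(-1/145))) - 68) = 6*(3/(-49/145) - 68) = 6*(3*(-145/49) - 68) = 6*(-435/49 - 68) = 6*(-3767/49) = -22602/49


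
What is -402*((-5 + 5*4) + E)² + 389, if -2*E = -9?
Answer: -304943/2 ≈ -1.5247e+5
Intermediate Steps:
E = 9/2 (E = -½*(-9) = 9/2 ≈ 4.5000)
-402*((-5 + 5*4) + E)² + 389 = -402*((-5 + 5*4) + 9/2)² + 389 = -402*((-5 + 20) + 9/2)² + 389 = -402*(15 + 9/2)² + 389 = -402*(39/2)² + 389 = -402*1521/4 + 389 = -305721/2 + 389 = -304943/2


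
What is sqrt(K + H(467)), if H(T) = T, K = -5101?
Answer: I*sqrt(4634) ≈ 68.073*I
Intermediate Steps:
sqrt(K + H(467)) = sqrt(-5101 + 467) = sqrt(-4634) = I*sqrt(4634)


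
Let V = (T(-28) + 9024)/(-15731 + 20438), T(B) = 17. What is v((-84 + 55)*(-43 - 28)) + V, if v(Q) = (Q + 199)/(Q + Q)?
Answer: 23929622/9691713 ≈ 2.4691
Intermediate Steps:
V = 9041/4707 (V = (17 + 9024)/(-15731 + 20438) = 9041/4707 ≈ 1.9208)
v(Q) = (199 + Q)/(2*Q) (v(Q) = (199 + Q)/((2*Q)) = (199 + Q)*(1/(2*Q)) = (199 + Q)/(2*Q))
v((-84 + 55)*(-43 - 28)) + V = (199 + (-84 + 55)*(-43 - 28))/(2*(((-84 + 55)*(-43 - 28)))) + 9041/4707 = (199 - 29*(-71))/(2*((-29*(-71)))) + 9041/4707 = (½)*(199 + 2059)/2059 + 9041/4707 = (½)*(1/2059)*2258 + 9041/4707 = 1129/2059 + 9041/4707 = 23929622/9691713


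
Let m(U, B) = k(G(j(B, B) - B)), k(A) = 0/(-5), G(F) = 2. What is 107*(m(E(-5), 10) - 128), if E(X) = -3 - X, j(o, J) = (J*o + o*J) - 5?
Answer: -13696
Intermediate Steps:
j(o, J) = -5 + 2*J*o (j(o, J) = (J*o + J*o) - 5 = 2*J*o - 5 = -5 + 2*J*o)
k(A) = 0 (k(A) = 0*(-⅕) = 0)
m(U, B) = 0
107*(m(E(-5), 10) - 128) = 107*(0 - 128) = 107*(-128) = -13696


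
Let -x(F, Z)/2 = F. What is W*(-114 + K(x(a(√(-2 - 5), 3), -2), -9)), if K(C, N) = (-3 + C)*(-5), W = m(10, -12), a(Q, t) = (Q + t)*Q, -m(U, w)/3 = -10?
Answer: -5070 + 900*I*√7 ≈ -5070.0 + 2381.2*I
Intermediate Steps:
m(U, w) = 30 (m(U, w) = -3*(-10) = 30)
a(Q, t) = Q*(Q + t)
x(F, Z) = -2*F
W = 30
K(C, N) = 15 - 5*C
W*(-114 + K(x(a(√(-2 - 5), 3), -2), -9)) = 30*(-114 + (15 - (-10)*√(-2 - 5)*(√(-2 - 5) + 3))) = 30*(-114 + (15 - (-10)*√(-7)*(√(-7) + 3))) = 30*(-114 + (15 - (-10)*(I*√7)*(I*√7 + 3))) = 30*(-114 + (15 - (-10)*(I*√7)*(3 + I*√7))) = 30*(-114 + (15 - (-10)*I*√7*(3 + I*√7))) = 30*(-114 + (15 + 10*I*√7*(3 + I*√7))) = 30*(-99 + 10*I*√7*(3 + I*√7)) = -2970 + 300*I*√7*(3 + I*√7)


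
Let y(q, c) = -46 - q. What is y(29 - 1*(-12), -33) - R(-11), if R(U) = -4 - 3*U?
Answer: -116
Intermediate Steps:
y(29 - 1*(-12), -33) - R(-11) = (-46 - (29 - 1*(-12))) - (-4 - 3*(-11)) = (-46 - (29 + 12)) - (-4 + 33) = (-46 - 1*41) - 1*29 = (-46 - 41) - 29 = -87 - 29 = -116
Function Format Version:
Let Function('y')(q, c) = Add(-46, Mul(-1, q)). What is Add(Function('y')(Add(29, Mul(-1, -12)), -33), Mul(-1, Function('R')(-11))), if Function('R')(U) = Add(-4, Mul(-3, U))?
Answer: -116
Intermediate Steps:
Add(Function('y')(Add(29, Mul(-1, -12)), -33), Mul(-1, Function('R')(-11))) = Add(Add(-46, Mul(-1, Add(29, Mul(-1, -12)))), Mul(-1, Add(-4, Mul(-3, -11)))) = Add(Add(-46, Mul(-1, Add(29, 12))), Mul(-1, Add(-4, 33))) = Add(Add(-46, Mul(-1, 41)), Mul(-1, 29)) = Add(Add(-46, -41), -29) = Add(-87, -29) = -116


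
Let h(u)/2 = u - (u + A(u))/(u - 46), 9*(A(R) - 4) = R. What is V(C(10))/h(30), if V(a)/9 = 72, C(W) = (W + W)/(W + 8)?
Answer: 972/97 ≈ 10.021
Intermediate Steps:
A(R) = 4 + R/9
C(W) = 2*W/(8 + W) (C(W) = (2*W)/(8 + W) = 2*W/(8 + W))
V(a) = 648 (V(a) = 9*72 = 648)
h(u) = 2*u - 2*(4 + 10*u/9)/(-46 + u) (h(u) = 2*(u - (u + (4 + u/9))/(u - 46)) = 2*(u - (4 + 10*u/9)/(-46 + u)) = 2*u - 2*(4 + 10*u/9)/(-46 + u))
V(C(10))/h(30) = 648/((2*(-36 - 424*30 + 9*30²)/(9*(-46 + 30)))) = 648/(((2/9)*(-36 - 12720 + 9*900)/(-16))) = 648/(((2/9)*(-1/16)*(-36 - 12720 + 8100))) = 648/(((2/9)*(-1/16)*(-4656))) = 648/(194/3) = 648*(3/194) = 972/97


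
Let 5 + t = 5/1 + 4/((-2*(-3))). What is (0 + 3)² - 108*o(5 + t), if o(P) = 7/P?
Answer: -2115/17 ≈ -124.41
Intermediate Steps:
t = ⅔ (t = -5 + (5/1 + 4/((-2*(-3)))) = -5 + (5*1 + 4/6) = -5 + (5 + 4*(⅙)) = -5 + (5 + ⅔) = -5 + 17/3 = ⅔ ≈ 0.66667)
(0 + 3)² - 108*o(5 + t) = (0 + 3)² - 756/(5 + ⅔) = 3² - 756/17/3 = 9 - 756*3/17 = 9 - 108*21/17 = 9 - 2268/17 = -2115/17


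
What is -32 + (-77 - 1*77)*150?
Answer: -23132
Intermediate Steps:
-32 + (-77 - 1*77)*150 = -32 + (-77 - 77)*150 = -32 - 154*150 = -32 - 23100 = -23132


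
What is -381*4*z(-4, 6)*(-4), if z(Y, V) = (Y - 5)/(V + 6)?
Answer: -4572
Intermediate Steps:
z(Y, V) = (-5 + Y)/(6 + V)
-381*4*z(-4, 6)*(-4) = -381*4*((-5 - 4)/(6 + 6))*(-4) = -381*4*(-9/12)*(-4) = -381*4*((1/12)*(-9))*(-4) = -381*4*(-¾)*(-4) = -(-1143)*(-4) = -381*12 = -4572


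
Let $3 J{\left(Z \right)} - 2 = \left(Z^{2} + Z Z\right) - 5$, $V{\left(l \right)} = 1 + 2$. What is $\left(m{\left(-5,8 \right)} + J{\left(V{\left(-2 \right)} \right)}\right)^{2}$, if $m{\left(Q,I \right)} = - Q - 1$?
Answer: $81$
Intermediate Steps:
$V{\left(l \right)} = 3$
$m{\left(Q,I \right)} = -1 - Q$
$J{\left(Z \right)} = -1 + \frac{2 Z^{2}}{3}$ ($J{\left(Z \right)} = \frac{2}{3} + \frac{\left(Z^{2} + Z Z\right) - 5}{3} = \frac{2}{3} + \frac{\left(Z^{2} + Z^{2}\right) - 5}{3} = \frac{2}{3} + \frac{2 Z^{2} - 5}{3} = \frac{2}{3} + \frac{-5 + 2 Z^{2}}{3} = \frac{2}{3} + \left(- \frac{5}{3} + \frac{2 Z^{2}}{3}\right) = -1 + \frac{2 Z^{2}}{3}$)
$\left(m{\left(-5,8 \right)} + J{\left(V{\left(-2 \right)} \right)}\right)^{2} = \left(\left(-1 - -5\right) - \left(1 - \frac{2 \cdot 3^{2}}{3}\right)\right)^{2} = \left(\left(-1 + 5\right) + \left(-1 + \frac{2}{3} \cdot 9\right)\right)^{2} = \left(4 + \left(-1 + 6\right)\right)^{2} = \left(4 + 5\right)^{2} = 9^{2} = 81$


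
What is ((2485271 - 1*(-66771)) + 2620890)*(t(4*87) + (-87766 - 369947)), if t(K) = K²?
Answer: -1741255467588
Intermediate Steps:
((2485271 - 1*(-66771)) + 2620890)*(t(4*87) + (-87766 - 369947)) = ((2485271 - 1*(-66771)) + 2620890)*((4*87)² + (-87766 - 369947)) = ((2485271 + 66771) + 2620890)*(348² - 457713) = (2552042 + 2620890)*(121104 - 457713) = 5172932*(-336609) = -1741255467588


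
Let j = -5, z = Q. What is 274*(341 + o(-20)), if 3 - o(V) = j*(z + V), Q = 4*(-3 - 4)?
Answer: 28496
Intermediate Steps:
Q = -28 (Q = 4*(-7) = -28)
z = -28
o(V) = -137 + 5*V (o(V) = 3 - (-5)*(-28 + V) = 3 - (140 - 5*V) = 3 + (-140 + 5*V) = -137 + 5*V)
274*(341 + o(-20)) = 274*(341 + (-137 + 5*(-20))) = 274*(341 + (-137 - 100)) = 274*(341 - 237) = 274*104 = 28496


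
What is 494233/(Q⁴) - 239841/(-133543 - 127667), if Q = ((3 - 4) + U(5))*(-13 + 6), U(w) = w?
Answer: 46086385271/26759048960 ≈ 1.7223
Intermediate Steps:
Q = -28 (Q = ((3 - 4) + 5)*(-13 + 6) = (-1 + 5)*(-7) = 4*(-7) = -28)
494233/(Q⁴) - 239841/(-133543 - 127667) = 494233/((-28)⁴) - 239841/(-133543 - 127667) = 494233/614656 - 239841/(-261210) = 494233*(1/614656) - 239841*(-1/261210) = 494233/614656 + 79947/87070 = 46086385271/26759048960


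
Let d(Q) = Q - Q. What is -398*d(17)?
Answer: 0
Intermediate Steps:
d(Q) = 0
-398*d(17) = -398*0 = 0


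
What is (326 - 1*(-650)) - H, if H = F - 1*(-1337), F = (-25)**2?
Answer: -986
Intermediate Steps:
F = 625
H = 1962 (H = 625 - 1*(-1337) = 625 + 1337 = 1962)
(326 - 1*(-650)) - H = (326 - 1*(-650)) - 1*1962 = (326 + 650) - 1962 = 976 - 1962 = -986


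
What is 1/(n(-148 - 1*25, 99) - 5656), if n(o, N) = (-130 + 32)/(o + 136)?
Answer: -37/209174 ≈ -0.00017689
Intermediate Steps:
n(o, N) = -98/(136 + o)
1/(n(-148 - 1*25, 99) - 5656) = 1/(-98/(136 + (-148 - 1*25)) - 5656) = 1/(-98/(136 + (-148 - 25)) - 5656) = 1/(-98/(136 - 173) - 5656) = 1/(-98/(-37) - 5656) = 1/(-98*(-1/37) - 5656) = 1/(98/37 - 5656) = 1/(-209174/37) = -37/209174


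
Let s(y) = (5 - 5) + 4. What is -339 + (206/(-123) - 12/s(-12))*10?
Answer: -47447/123 ≈ -385.75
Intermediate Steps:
s(y) = 4 (s(y) = 0 + 4 = 4)
-339 + (206/(-123) - 12/s(-12))*10 = -339 + (206/(-123) - 12/4)*10 = -339 + (206*(-1/123) - 12*1/4)*10 = -339 + (-206/123 - 3)*10 = -339 - 575/123*10 = -339 - 5750/123 = -47447/123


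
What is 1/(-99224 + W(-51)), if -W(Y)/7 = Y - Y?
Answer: -1/99224 ≈ -1.0078e-5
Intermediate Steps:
W(Y) = 0 (W(Y) = -7*(Y - Y) = -7*0 = 0)
1/(-99224 + W(-51)) = 1/(-99224 + 0) = 1/(-99224) = -1/99224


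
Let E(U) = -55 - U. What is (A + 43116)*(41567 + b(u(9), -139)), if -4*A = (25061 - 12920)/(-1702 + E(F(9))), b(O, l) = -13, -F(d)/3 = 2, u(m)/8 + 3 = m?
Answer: 6274583462085/3502 ≈ 1.7917e+9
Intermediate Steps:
u(m) = -24 + 8*m
F(d) = -6 (F(d) = -3*2 = -6)
A = 12141/7004 (A = -(25061 - 12920)/(4*(-1702 + (-55 - 1*(-6)))) = -12141/(4*(-1702 + (-55 + 6))) = -12141/(4*(-1702 - 49)) = -12141/(4*(-1751)) = -12141*(-1)/(4*1751) = -¼*(-12141/1751) = 12141/7004 ≈ 1.7334)
(A + 43116)*(41567 + b(u(9), -139)) = (12141/7004 + 43116)*(41567 - 13) = (301996605/7004)*41554 = 6274583462085/3502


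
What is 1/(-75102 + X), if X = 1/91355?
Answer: -91355/6860943209 ≈ -1.3315e-5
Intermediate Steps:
X = 1/91355 ≈ 1.0946e-5
1/(-75102 + X) = 1/(-75102 + 1/91355) = 1/(-6860943209/91355) = -91355/6860943209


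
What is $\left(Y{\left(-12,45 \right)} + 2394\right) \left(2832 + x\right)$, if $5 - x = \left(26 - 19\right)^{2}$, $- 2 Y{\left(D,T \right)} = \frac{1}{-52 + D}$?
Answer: $\frac{213583801}{32} \approx 6.6745 \cdot 10^{6}$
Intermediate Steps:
$Y{\left(D,T \right)} = - \frac{1}{2 \left(-52 + D\right)}$
$x = -44$ ($x = 5 - \left(26 - 19\right)^{2} = 5 - 7^{2} = 5 - 49 = -44$)
$\left(Y{\left(-12,45 \right)} + 2394\right) \left(2832 + x\right) = \left(- \frac{1}{-104 + 2 \left(-12\right)} + 2394\right) \left(2832 - 44\right) = \left(- \frac{1}{-104 - 24} + 2394\right) 2788 = \left(- \frac{1}{-128} + 2394\right) 2788 = \left(\left(-1\right) \left(- \frac{1}{128}\right) + 2394\right) 2788 = \left(\frac{1}{128} + 2394\right) 2788 = \frac{306433}{128} \cdot 2788 = \frac{213583801}{32}$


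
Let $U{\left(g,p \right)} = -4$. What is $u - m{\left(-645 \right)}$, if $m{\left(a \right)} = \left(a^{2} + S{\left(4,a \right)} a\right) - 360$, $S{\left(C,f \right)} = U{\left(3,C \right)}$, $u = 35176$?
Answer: $-383069$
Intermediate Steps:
$S{\left(C,f \right)} = -4$
$m{\left(a \right)} = -360 + a^{2} - 4 a$ ($m{\left(a \right)} = \left(a^{2} - 4 a\right) - 360 = -360 + a^{2} - 4 a$)
$u - m{\left(-645 \right)} = 35176 - \left(-360 + \left(-645\right)^{2} - -2580\right) = 35176 - \left(-360 + 416025 + 2580\right) = 35176 - 418245 = -383069$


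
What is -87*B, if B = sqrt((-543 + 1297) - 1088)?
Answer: -87*I*sqrt(334) ≈ -1590.0*I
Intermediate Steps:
B = I*sqrt(334) (B = sqrt(754 - 1088) = sqrt(-334) = I*sqrt(334) ≈ 18.276*I)
-87*B = -87*I*sqrt(334)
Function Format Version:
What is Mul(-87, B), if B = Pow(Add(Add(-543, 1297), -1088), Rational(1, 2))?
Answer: Mul(-87, I, Pow(334, Rational(1, 2))) ≈ Mul(-1590.0, I)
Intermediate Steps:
B = Mul(I, Pow(334, Rational(1, 2))) (B = Pow(Add(754, -1088), Rational(1, 2)) = Pow(-334, Rational(1, 2)) = Mul(I, Pow(334, Rational(1, 2))) ≈ Mul(18.276, I))
Mul(-87, B) = Mul(-87, Mul(I, Pow(334, Rational(1, 2)))) = Mul(-87, I, Pow(334, Rational(1, 2)))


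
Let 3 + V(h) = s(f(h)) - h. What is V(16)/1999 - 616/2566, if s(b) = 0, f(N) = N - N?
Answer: -640069/2564717 ≈ -0.24957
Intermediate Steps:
f(N) = 0
V(h) = -3 - h (V(h) = -3 + (0 - h) = -3 - h)
V(16)/1999 - 616/2566 = (-3 - 1*16)/1999 - 616/2566 = (-3 - 16)*(1/1999) - 616*1/2566 = -19*1/1999 - 308/1283 = -19/1999 - 308/1283 = -640069/2564717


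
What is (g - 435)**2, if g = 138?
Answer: 88209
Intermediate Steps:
(g - 435)**2 = (138 - 435)**2 = (-297)**2 = 88209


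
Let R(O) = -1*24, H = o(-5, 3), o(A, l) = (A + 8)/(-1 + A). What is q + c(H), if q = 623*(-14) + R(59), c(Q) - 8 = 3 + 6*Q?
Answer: -8738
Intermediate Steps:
o(A, l) = (8 + A)/(-1 + A)
H = -½ (H = (8 - 5)/(-1 - 5) = 3/(-6) = -⅙*3 = -½ ≈ -0.50000)
R(O) = -24
c(Q) = 11 + 6*Q (c(Q) = 8 + (3 + 6*Q) = 11 + 6*Q)
q = -8746 (q = 623*(-14) - 24 = -8722 - 24 = -8746)
q + c(H) = -8746 + (11 + 6*(-½)) = -8746 + (11 - 3) = -8746 + 8 = -8738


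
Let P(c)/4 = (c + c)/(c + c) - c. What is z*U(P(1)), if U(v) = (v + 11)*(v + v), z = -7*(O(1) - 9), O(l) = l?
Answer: 0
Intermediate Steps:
P(c) = 4 - 4*c (P(c) = 4*((c + c)/(c + c) - c) = 4*((2*c)/((2*c)) - c) = 4*((2*c)*(1/(2*c)) - c) = 4*(1 - c) = 4 - 4*c)
z = 56 (z = -7*(1 - 9) = -7*(-8) = 56)
U(v) = 2*v*(11 + v) (U(v) = (11 + v)*(2*v) = 2*v*(11 + v))
z*U(P(1)) = 56*(2*(4 - 4*1)*(11 + (4 - 4*1))) = 56*(2*(4 - 4)*(11 + (4 - 4))) = 56*(2*0*(11 + 0)) = 56*(2*0*11) = 56*0 = 0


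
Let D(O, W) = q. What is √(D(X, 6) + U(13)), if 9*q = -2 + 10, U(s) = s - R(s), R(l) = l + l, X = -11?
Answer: I*√109/3 ≈ 3.4801*I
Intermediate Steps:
R(l) = 2*l
U(s) = -s (U(s) = s - 2*s = -s)
q = 8/9 (q = (-2 + 10)/9 = (⅑)*8 = 8/9 ≈ 0.88889)
D(O, W) = 8/9
√(D(X, 6) + U(13)) = √(8/9 - 1*13) = √(8/9 - 13) = √(-109/9) = I*√109/3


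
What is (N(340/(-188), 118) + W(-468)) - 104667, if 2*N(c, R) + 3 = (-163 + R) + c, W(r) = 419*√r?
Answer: -9841039/94 + 2514*I*√13 ≈ -1.0469e+5 + 9064.4*I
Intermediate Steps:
N(c, R) = -83 + R/2 + c/2 (N(c, R) = -3/2 + ((-163 + R) + c)/2 = -3/2 + (-163 + R + c)/2 = -3/2 + (-163/2 + R/2 + c/2) = -83 + R/2 + c/2)
(N(340/(-188), 118) + W(-468)) - 104667 = ((-83 + (½)*118 + (340/(-188))/2) + 419*√(-468)) - 104667 = ((-83 + 59 + (340*(-1/188))/2) + 419*(6*I*√13)) - 104667 = ((-83 + 59 + (½)*(-85/47)) + 2514*I*√13) - 104667 = ((-83 + 59 - 85/94) + 2514*I*√13) - 104667 = (-2341/94 + 2514*I*√13) - 104667 = -9841039/94 + 2514*I*√13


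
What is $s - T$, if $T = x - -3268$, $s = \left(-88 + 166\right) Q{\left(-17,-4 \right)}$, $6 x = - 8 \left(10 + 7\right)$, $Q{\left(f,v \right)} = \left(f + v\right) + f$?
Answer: $- \frac{18628}{3} \approx -6209.3$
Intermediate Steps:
$Q{\left(f,v \right)} = v + 2 f$
$x = - \frac{68}{3}$ ($x = \frac{\left(-8\right) \left(10 + 7\right)}{6} = \frac{\left(-8\right) 17}{6} = \frac{1}{6} \left(-136\right) = - \frac{68}{3} \approx -22.667$)
$s = -2964$ ($s = \left(-88 + 166\right) \left(-4 + 2 \left(-17\right)\right) = 78 \left(-4 - 34\right) = 78 \left(-38\right) = -2964$)
$T = \frac{9736}{3}$ ($T = - \frac{68}{3} - -3268 = - \frac{68}{3} + 3268 = \frac{9736}{3} \approx 3245.3$)
$s - T = -2964 - \frac{9736}{3} = - \frac{18628}{3}$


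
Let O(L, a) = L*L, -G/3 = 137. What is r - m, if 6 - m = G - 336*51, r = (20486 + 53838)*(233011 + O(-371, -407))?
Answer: 27548321695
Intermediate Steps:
G = -411 (G = -3*137 = -411)
O(L, a) = L²
r = 27548339248 (r = (20486 + 53838)*(233011 + (-371)²) = 74324*(233011 + 137641) = 74324*370652 = 27548339248)
m = 17553 (m = 6 - (-411 - 336*51) = 6 - (-411 - 17136) = 6 - 1*(-17547) = 6 + 17547 = 17553)
r - m = 27548339248 - 1*17553 = 27548339248 - 17553 = 27548321695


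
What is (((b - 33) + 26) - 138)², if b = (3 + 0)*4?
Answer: 17689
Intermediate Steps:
b = 12 (b = 3*4 = 12)
(((b - 33) + 26) - 138)² = (((12 - 33) + 26) - 138)² = ((-21 + 26) - 138)² = (5 - 138)² = (-133)² = 17689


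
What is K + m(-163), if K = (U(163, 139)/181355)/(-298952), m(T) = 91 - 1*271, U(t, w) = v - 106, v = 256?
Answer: -975895919295/5421643996 ≈ -180.00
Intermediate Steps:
U(t, w) = 150 (U(t, w) = 256 - 106 = 150)
m(T) = -180 (m(T) = 91 - 271 = -180)
K = -15/5421643996 (K = (150/181355)/(-298952) = (150*(1/181355))*(-1/298952) = (30/36271)*(-1/298952) = -15/5421643996 ≈ -2.7667e-9)
K + m(-163) = -15/5421643996 - 180 = -975895919295/5421643996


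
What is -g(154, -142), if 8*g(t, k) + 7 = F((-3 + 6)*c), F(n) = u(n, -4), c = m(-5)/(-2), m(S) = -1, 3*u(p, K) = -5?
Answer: 13/12 ≈ 1.0833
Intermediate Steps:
u(p, K) = -5/3 (u(p, K) = (⅓)*(-5) = -5/3)
c = ½ (c = -1/(-2) = -1*(-½) = ½ ≈ 0.50000)
F(n) = -5/3
g(t, k) = -13/12 (g(t, k) = -7/8 + (⅛)*(-5/3) = -7/8 - 5/24 = -13/12)
-g(154, -142) = -1*(-13/12) = 13/12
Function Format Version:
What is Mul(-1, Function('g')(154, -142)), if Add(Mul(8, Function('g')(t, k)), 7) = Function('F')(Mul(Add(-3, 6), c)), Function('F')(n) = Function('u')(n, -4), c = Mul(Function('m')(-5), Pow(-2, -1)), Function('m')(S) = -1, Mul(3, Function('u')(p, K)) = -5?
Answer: Rational(13, 12) ≈ 1.0833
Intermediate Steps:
Function('u')(p, K) = Rational(-5, 3) (Function('u')(p, K) = Mul(Rational(1, 3), -5) = Rational(-5, 3))
c = Rational(1, 2) (c = Mul(-1, Pow(-2, -1)) = Mul(-1, Rational(-1, 2)) = Rational(1, 2) ≈ 0.50000)
Function('F')(n) = Rational(-5, 3)
Function('g')(t, k) = Rational(-13, 12) (Function('g')(t, k) = Add(Rational(-7, 8), Mul(Rational(1, 8), Rational(-5, 3))) = Add(Rational(-7, 8), Rational(-5, 24)) = Rational(-13, 12))
Mul(-1, Function('g')(154, -142)) = Mul(-1, Rational(-13, 12)) = Rational(13, 12)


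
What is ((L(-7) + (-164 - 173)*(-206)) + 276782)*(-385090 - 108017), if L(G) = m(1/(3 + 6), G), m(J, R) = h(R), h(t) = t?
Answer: -170712164079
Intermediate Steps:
m(J, R) = R
L(G) = G
((L(-7) + (-164 - 173)*(-206)) + 276782)*(-385090 - 108017) = ((-7 + (-164 - 173)*(-206)) + 276782)*(-385090 - 108017) = ((-7 - 337*(-206)) + 276782)*(-493107) = ((-7 + 69422) + 276782)*(-493107) = (69415 + 276782)*(-493107) = 346197*(-493107) = -170712164079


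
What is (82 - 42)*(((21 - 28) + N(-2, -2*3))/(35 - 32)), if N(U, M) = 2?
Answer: -200/3 ≈ -66.667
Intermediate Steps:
(82 - 42)*(((21 - 28) + N(-2, -2*3))/(35 - 32)) = (82 - 42)*(((21 - 28) + 2)/(35 - 32)) = 40*((-7 + 2)/3) = 40*(-5*⅓) = 40*(-5/3) = -200/3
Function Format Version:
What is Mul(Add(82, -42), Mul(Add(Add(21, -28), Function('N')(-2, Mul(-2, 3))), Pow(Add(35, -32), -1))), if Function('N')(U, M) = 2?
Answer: Rational(-200, 3) ≈ -66.667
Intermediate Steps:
Mul(Add(82, -42), Mul(Add(Add(21, -28), Function('N')(-2, Mul(-2, 3))), Pow(Add(35, -32), -1))) = Mul(Add(82, -42), Mul(Add(Add(21, -28), 2), Pow(Add(35, -32), -1))) = Mul(40, Mul(Add(-7, 2), Pow(3, -1))) = Mul(40, Mul(-5, Rational(1, 3))) = Mul(40, Rational(-5, 3)) = Rational(-200, 3)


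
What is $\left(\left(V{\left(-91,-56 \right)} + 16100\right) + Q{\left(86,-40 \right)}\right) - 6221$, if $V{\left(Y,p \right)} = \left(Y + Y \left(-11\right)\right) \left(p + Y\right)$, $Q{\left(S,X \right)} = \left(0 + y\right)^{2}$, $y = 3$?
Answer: $-123882$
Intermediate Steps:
$Q{\left(S,X \right)} = 9$ ($Q{\left(S,X \right)} = \left(0 + 3\right)^{2} = 3^{2} = 9$)
$V{\left(Y,p \right)} = - 10 Y \left(Y + p\right)$ ($V{\left(Y,p \right)} = \left(Y - 11 Y\right) \left(Y + p\right) = - 10 Y \left(Y + p\right)$)
$\left(\left(V{\left(-91,-56 \right)} + 16100\right) + Q{\left(86,-40 \right)}\right) - 6221 = \left(\left(\left(-10\right) \left(-91\right) \left(-91 - 56\right) + 16100\right) + 9\right) - 6221 = \left(\left(\left(-10\right) \left(-91\right) \left(-147\right) + 16100\right) + 9\right) - 6221 = \left(\left(-133770 + 16100\right) + 9\right) - 6221 = \left(-117670 + 9\right) - 6221 = -117661 - 6221 = -123882$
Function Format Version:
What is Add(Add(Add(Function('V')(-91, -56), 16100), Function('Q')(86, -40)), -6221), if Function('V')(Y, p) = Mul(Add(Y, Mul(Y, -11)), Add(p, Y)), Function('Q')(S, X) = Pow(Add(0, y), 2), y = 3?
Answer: -123882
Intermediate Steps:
Function('Q')(S, X) = 9 (Function('Q')(S, X) = Pow(Add(0, 3), 2) = Pow(3, 2) = 9)
Function('V')(Y, p) = Mul(-10, Y, Add(Y, p)) (Function('V')(Y, p) = Mul(Add(Y, Mul(-11, Y)), Add(Y, p)) = Mul(Mul(-10, Y), Add(Y, p)) = Mul(-10, Y, Add(Y, p)))
Add(Add(Add(Function('V')(-91, -56), 16100), Function('Q')(86, -40)), -6221) = Add(Add(Add(Mul(-10, -91, Add(-91, -56)), 16100), 9), -6221) = Add(Add(Add(Mul(-10, -91, -147), 16100), 9), -6221) = Add(Add(Add(-133770, 16100), 9), -6221) = Add(Add(-117670, 9), -6221) = Add(-117661, -6221) = -123882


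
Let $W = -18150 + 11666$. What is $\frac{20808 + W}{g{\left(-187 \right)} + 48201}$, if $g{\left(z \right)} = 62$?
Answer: $\frac{14324}{48263} \approx 0.29679$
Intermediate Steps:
$W = -6484$
$\frac{20808 + W}{g{\left(-187 \right)} + 48201} = \frac{20808 - 6484}{62 + 48201} = \frac{14324}{48263}$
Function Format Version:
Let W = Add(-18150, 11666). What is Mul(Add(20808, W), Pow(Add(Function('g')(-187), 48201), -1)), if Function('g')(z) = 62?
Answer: Rational(14324, 48263) ≈ 0.29679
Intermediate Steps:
W = -6484
Mul(Add(20808, W), Pow(Add(Function('g')(-187), 48201), -1)) = Mul(Add(20808, -6484), Pow(Add(62, 48201), -1)) = Mul(14324, Pow(48263, -1)) = Mul(14324, Rational(1, 48263)) = Rational(14324, 48263)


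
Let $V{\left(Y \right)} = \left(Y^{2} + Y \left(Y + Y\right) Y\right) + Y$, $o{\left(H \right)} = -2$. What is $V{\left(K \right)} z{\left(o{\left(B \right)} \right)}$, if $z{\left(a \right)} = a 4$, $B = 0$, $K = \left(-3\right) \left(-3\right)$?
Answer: $-12384$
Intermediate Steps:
$K = 9$
$z{\left(a \right)} = 4 a$
$V{\left(Y \right)} = Y + Y^{2} + 2 Y^{3}$ ($V{\left(Y \right)} = \left(Y^{2} + Y 2 Y Y\right) + Y = \left(Y^{2} + 2 Y^{2} Y\right) + Y = \left(Y^{2} + 2 Y^{3}\right) + Y = Y + Y^{2} + 2 Y^{3}$)
$V{\left(K \right)} z{\left(o{\left(B \right)} \right)} = 9 \left(1 + 9 + 2 \cdot 9^{2}\right) 4 \left(-2\right) = 9 \left(1 + 9 + 2 \cdot 81\right) \left(-8\right) = 9 \left(1 + 9 + 162\right) \left(-8\right) = 9 \cdot 172 \left(-8\right) = 1548 \left(-8\right) = -12384$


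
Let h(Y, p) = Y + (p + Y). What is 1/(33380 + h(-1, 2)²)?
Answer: 1/33380 ≈ 2.9958e-5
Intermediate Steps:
h(Y, p) = p + 2*Y (h(Y, p) = Y + (Y + p) = p + 2*Y)
1/(33380 + h(-1, 2)²) = 1/(33380 + (2 + 2*(-1))²) = 1/(33380 + (2 - 2)²) = 1/(33380 + 0²) = 1/(33380 + 0) = 1/33380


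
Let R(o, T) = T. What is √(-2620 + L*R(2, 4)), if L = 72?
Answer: 2*I*√583 ≈ 48.291*I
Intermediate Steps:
√(-2620 + L*R(2, 4)) = √(-2620 + 72*4) = √(-2620 + 288) = √(-2332) = 2*I*√583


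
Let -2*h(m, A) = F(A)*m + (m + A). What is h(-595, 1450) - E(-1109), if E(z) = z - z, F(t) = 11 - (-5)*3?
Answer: 14615/2 ≈ 7307.5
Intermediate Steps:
F(t) = 26 (F(t) = 11 - 1*(-15) = 11 + 15 = 26)
E(z) = 0
h(m, A) = -27*m/2 - A/2 (h(m, A) = -(26*m + (m + A))/2 = -(26*m + (A + m))/2 = -(A + 27*m)/2 = -27*m/2 - A/2)
h(-595, 1450) - E(-1109) = (-27/2*(-595) - ½*1450) - 1*0 = (16065/2 - 725) + 0 = 14615/2 + 0 = 14615/2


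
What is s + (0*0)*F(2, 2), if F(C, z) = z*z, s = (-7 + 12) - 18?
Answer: -13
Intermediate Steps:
s = -13 (s = 5 - 18 = -13)
F(C, z) = z²
s + (0*0)*F(2, 2) = -13 + (0*0)*2² = -13 + 0*4 = -13 + 0 = -13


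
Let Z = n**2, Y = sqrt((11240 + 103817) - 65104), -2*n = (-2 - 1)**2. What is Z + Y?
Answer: 81/4 + sqrt(49953) ≈ 243.75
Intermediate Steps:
n = -9/2 (n = -(-2 - 1)**2/2 = -1/2*(-3)**2 = -1/2*9 = -9/2 ≈ -4.5000)
Y = sqrt(49953) (Y = sqrt(115057 - 65104) = sqrt(49953) ≈ 223.50)
Z = 81/4 (Z = (-9/2)**2 = 81/4 ≈ 20.250)
Z + Y = 81/4 + sqrt(49953)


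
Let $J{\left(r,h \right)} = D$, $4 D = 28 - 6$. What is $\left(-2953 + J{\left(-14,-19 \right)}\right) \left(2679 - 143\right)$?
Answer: $-7474860$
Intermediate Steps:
$D = \frac{11}{2}$ ($D = \frac{28 - 6}{4} = \frac{1}{4} \cdot 22 = \frac{11}{2} \approx 5.5$)
$J{\left(r,h \right)} = \frac{11}{2}$
$\left(-2953 + J{\left(-14,-19 \right)}\right) \left(2679 - 143\right) = \left(-2953 + \frac{11}{2}\right) \left(2679 - 143\right) = \left(- \frac{5895}{2}\right) 2536 = -7474860$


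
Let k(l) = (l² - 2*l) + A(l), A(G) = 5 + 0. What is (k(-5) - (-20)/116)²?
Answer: 1357225/841 ≈ 1613.8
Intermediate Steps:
A(G) = 5
k(l) = 5 + l² - 2*l (k(l) = (l² - 2*l) + 5 = 5 + l² - 2*l)
(k(-5) - (-20)/116)² = ((5 + (-5)² - 2*(-5)) - (-20)/116)² = ((5 + 25 + 10) - (-20)/116)² = (40 - 1*(-5/29))² = (40 + 5/29)² = (1165/29)² = 1357225/841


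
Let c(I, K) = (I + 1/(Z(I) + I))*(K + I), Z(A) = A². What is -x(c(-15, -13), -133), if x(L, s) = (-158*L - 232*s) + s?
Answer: 534239/15 ≈ 35616.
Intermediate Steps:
c(I, K) = (I + K)*(I + 1/(I + I²)) (c(I, K) = (I + 1/(I² + I))*(K + I) = (I + 1/(I + I²))*(I + K) = (I + K)*(I + 1/(I + I²)))
x(L, s) = -231*s - 158*L (x(L, s) = (-232*s - 158*L) + s = -231*s - 158*L)
-x(c(-15, -13), -133) = -(-231*(-133) - 158*(-15 - 13 + (-15)³ + (-15)⁴ - 13*(-15)² - 13*(-15)³)/((-15)*(1 - 15))) = -(30723 - (-158)*(-15 - 13 - 3375 + 50625 - 13*225 - 13*(-3375))/(15*(-14))) = -(30723 - (-158)*(-1)*(-15 - 13 - 3375 + 50625 - 2925 + 43875)/(15*14)) = -(30723 - (-158)*(-1)*88172/(15*14)) = -(30723 - 158*6298/15) = -(30723 - 995084/15) = -1*(-534239/15) = 534239/15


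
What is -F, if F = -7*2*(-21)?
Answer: -294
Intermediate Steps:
F = 294 (F = -14*(-21) = 294)
-F = -1*294 = -294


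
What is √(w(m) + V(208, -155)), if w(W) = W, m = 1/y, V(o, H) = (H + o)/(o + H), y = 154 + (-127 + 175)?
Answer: √41006/202 ≈ 1.0025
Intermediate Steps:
y = 202 (y = 154 + 48 = 202)
V(o, H) = 1 (V(o, H) = (H + o)/(H + o) = 1)
m = 1/202 ≈ 0.0049505
√(w(m) + V(208, -155)) = √(1/202 + 1) = √(203/202) = √41006/202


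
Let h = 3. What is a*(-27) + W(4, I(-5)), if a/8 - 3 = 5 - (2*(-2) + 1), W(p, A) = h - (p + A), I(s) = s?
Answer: -2372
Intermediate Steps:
W(p, A) = 3 - A - p (W(p, A) = 3 - (p + A) = 3 - (A + p) = 3 + (-A - p) = 3 - A - p)
a = 88 (a = 24 + 8*(5 - (2*(-2) + 1)) = 24 + 8*(5 - (-4 + 1)) = 24 + 8*(5 - 1*(-3)) = 24 + 8*(5 + 3) = 24 + 8*8 = 24 + 64 = 88)
a*(-27) + W(4, I(-5)) = 88*(-27) + (3 - 1*(-5) - 1*4) = -2376 + (3 + 5 - 4) = -2376 + 4 = -2372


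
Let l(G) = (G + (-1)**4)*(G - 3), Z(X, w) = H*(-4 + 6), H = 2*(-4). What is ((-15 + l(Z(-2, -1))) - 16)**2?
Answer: 64516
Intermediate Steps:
H = -8
Z(X, w) = -16 (Z(X, w) = -8*(-4 + 6) = -8*2 = -16)
l(G) = (1 + G)*(-3 + G) (l(G) = (G + 1)*(-3 + G) = (1 + G)*(-3 + G))
((-15 + l(Z(-2, -1))) - 16)**2 = ((-15 + (-3 + (-16)**2 - 2*(-16))) - 16)**2 = ((-15 + (-3 + 256 + 32)) - 16)**2 = ((-15 + 285) - 16)**2 = (270 - 16)**2 = 254**2 = 64516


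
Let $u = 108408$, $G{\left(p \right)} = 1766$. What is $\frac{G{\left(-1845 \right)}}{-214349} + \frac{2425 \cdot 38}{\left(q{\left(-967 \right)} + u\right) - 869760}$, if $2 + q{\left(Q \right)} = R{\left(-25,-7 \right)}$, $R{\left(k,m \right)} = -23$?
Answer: $- \frac{21096852132}{163200398573} \approx -0.12927$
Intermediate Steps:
$q{\left(Q \right)} = -25$ ($q{\left(Q \right)} = -2 - 23 = -25$)
$\frac{G{\left(-1845 \right)}}{-214349} + \frac{2425 \cdot 38}{\left(q{\left(-967 \right)} + u\right) - 869760} = \frac{1766}{-214349} + \frac{2425 \cdot 38}{\left(-25 + 108408\right) - 869760} = 1766 \left(- \frac{1}{214349}\right) + \frac{92150}{108383 - 869760} = - \frac{1766}{214349} + \frac{92150}{-761377} = - \frac{1766}{214349} + 92150 \left(- \frac{1}{761377}\right) = - \frac{1766}{214349} - \frac{92150}{761377} = - \frac{21096852132}{163200398573}$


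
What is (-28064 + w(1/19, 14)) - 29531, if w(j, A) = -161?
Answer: -57756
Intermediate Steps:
(-28064 + w(1/19, 14)) - 29531 = (-28064 - 161) - 29531 = -28225 - 29531 = -57756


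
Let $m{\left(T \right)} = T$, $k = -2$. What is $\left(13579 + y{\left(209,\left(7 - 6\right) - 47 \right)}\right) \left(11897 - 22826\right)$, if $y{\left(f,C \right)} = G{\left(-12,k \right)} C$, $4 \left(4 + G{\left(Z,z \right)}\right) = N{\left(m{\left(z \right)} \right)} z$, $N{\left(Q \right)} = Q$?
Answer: $-149913093$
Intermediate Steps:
$G{\left(Z,z \right)} = -4 + \frac{z^{2}}{4}$ ($G{\left(Z,z \right)} = -4 + \frac{z z}{4} = -4 + \frac{z^{2}}{4}$)
$y{\left(f,C \right)} = - 3 C$ ($y{\left(f,C \right)} = \left(-4 + \frac{\left(-2\right)^{2}}{4}\right) C = \left(-4 + \frac{1}{4} \cdot 4\right) C = \left(-4 + 1\right) C = - 3 C$)
$\left(13579 + y{\left(209,\left(7 - 6\right) - 47 \right)}\right) \left(11897 - 22826\right) = \left(13579 - 3 \left(\left(7 - 6\right) - 47\right)\right) \left(11897 - 22826\right) = \left(13579 - 3 \left(1 - 47\right)\right) \left(-10929\right) = \left(13579 - -138\right) \left(-10929\right) = \left(13579 + 138\right) \left(-10929\right) = 13717 \left(-10929\right) = -149913093$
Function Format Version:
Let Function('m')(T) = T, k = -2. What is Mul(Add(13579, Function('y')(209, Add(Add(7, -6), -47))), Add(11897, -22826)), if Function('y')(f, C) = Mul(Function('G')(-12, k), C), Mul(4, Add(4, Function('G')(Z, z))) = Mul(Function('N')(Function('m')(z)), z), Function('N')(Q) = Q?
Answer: -149913093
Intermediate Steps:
Function('G')(Z, z) = Add(-4, Mul(Rational(1, 4), Pow(z, 2))) (Function('G')(Z, z) = Add(-4, Mul(Rational(1, 4), Mul(z, z))) = Add(-4, Mul(Rational(1, 4), Pow(z, 2))))
Function('y')(f, C) = Mul(-3, C) (Function('y')(f, C) = Mul(Add(-4, Mul(Rational(1, 4), Pow(-2, 2))), C) = Mul(Add(-4, Mul(Rational(1, 4), 4)), C) = Mul(Add(-4, 1), C) = Mul(-3, C))
Mul(Add(13579, Function('y')(209, Add(Add(7, -6), -47))), Add(11897, -22826)) = Mul(Add(13579, Mul(-3, Add(Add(7, -6), -47))), Add(11897, -22826)) = Mul(Add(13579, Mul(-3, Add(1, -47))), -10929) = Mul(Add(13579, Mul(-3, -46)), -10929) = Mul(Add(13579, 138), -10929) = Mul(13717, -10929) = -149913093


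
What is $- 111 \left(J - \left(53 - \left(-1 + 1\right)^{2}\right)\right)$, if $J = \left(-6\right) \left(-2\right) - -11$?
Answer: $3330$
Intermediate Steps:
$J = 23$ ($J = 12 + 11 = 23$)
$- 111 \left(J - \left(53 - \left(-1 + 1\right)^{2}\right)\right) = - 111 \left(23 - \left(53 - \left(-1 + 1\right)^{2}\right)\right) = - 111 \left(23 - \left(53 - 0^{2}\right)\right) = - 111 \left(23 + \left(0 - 53\right)\right) = - 111 \left(23 - 53\right) = \left(-111\right) \left(-30\right) = 3330$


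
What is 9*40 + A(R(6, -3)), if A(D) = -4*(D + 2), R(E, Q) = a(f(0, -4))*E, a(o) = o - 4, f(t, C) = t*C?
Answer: 448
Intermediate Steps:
f(t, C) = C*t
a(o) = -4 + o
R(E, Q) = -4*E (R(E, Q) = (-4 - 4*0)*E = (-4 + 0)*E = -4*E)
A(D) = -8 - 4*D (A(D) = -4*(2 + D) = -8 - 4*D)
9*40 + A(R(6, -3)) = 9*40 + (-8 - (-16)*6) = 360 + (-8 - 4*(-24)) = 360 + (-8 + 96) = 360 + 88 = 448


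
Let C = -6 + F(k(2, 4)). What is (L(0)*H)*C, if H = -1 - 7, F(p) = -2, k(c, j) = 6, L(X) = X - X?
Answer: 0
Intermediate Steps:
L(X) = 0
C = -8 (C = -6 - 2 = -8)
H = -8
(L(0)*H)*C = (0*(-8))*(-8) = 0*(-8) = 0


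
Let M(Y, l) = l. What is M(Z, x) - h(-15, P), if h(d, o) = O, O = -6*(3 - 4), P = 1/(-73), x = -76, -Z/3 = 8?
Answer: -82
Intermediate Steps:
Z = -24 (Z = -3*8 = -24)
P = -1/73 ≈ -0.013699
O = 6 (O = -6*(-1) = 6)
h(d, o) = 6
M(Z, x) - h(-15, P) = -76 - 1*6 = -76 - 6 = -82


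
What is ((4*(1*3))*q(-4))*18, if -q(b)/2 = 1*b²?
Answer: -6912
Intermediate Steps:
q(b) = -2*b²
((4*(1*3))*q(-4))*18 = ((4*(1*3))*(-2*(-4)²))*18 = ((4*3)*(-2*16))*18 = (12*(-32))*18 = -384*18 = -6912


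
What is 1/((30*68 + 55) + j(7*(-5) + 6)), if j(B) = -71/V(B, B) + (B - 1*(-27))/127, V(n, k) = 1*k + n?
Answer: 7366/15440671 ≈ 0.00047705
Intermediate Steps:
V(n, k) = k + n
j(B) = 27/127 - 71/(2*B) + B/127 (j(B) = -71/(B + B) + (B - 1*(-27))/127 = -71*1/(2*B) + (B + 27)*(1/127) = -71/(2*B) + (27 + B)*(1/127) = -71/(2*B) + (27/127 + B/127) = 27/127 - 71/(2*B) + B/127)
1/((30*68 + 55) + j(7*(-5) + 6)) = 1/((30*68 + 55) + (-9017 + 2*(7*(-5) + 6)*(27 + (7*(-5) + 6)))/(254*(7*(-5) + 6))) = 1/((2040 + 55) + (-9017 + 2*(-35 + 6)*(27 + (-35 + 6)))/(254*(-35 + 6))) = 1/(2095 + (1/254)*(-9017 + 2*(-29)*(27 - 29))/(-29)) = 1/(2095 + (1/254)*(-1/29)*(-9017 + 2*(-29)*(-2))) = 1/(2095 + (1/254)*(-1/29)*(-9017 + 116)) = 1/(2095 + (1/254)*(-1/29)*(-8901)) = 1/(2095 + 8901/7366) = 1/(15440671/7366) = 7366/15440671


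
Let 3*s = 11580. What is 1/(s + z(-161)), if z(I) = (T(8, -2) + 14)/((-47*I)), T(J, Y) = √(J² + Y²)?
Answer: 110510866739/426572150072944 - 7567*√17/426572150072944 ≈ 0.00025907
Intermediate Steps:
s = 3860 (s = (⅓)*11580 = 3860)
z(I) = -(14 + 2*√17)/(47*I) (z(I) = (√(8² + (-2)²) + 14)/((-47*I)) = (√(64 + 4) + 14)*(-1/(47*I)) = (√68 + 14)*(-1/(47*I)) = (2*√17 + 14)*(-1/(47*I)) = (14 + 2*√17)*(-1/(47*I)) = -(14 + 2*√17)/(47*I))
1/(s + z(-161)) = 1/(3860 + (2/47)*(-7 - √17)/(-161)) = 1/(3860 + (2/47)*(-1/161)*(-7 - √17)) = 1/(3860 + (2/1081 + 2*√17/7567)) = 1/(4172662/1081 + 2*√17/7567)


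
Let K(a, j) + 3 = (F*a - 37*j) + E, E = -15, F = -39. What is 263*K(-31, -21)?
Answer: 517584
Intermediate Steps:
K(a, j) = -18 - 39*a - 37*j (K(a, j) = -3 + ((-39*a - 37*j) - 15) = -3 + (-15 - 39*a - 37*j) = -18 - 39*a - 37*j)
263*K(-31, -21) = 263*(-18 - 39*(-31) - 37*(-21)) = 263*(-18 + 1209 + 777) = 263*1968 = 517584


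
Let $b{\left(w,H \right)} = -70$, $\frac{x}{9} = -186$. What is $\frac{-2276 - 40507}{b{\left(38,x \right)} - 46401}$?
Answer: $\frac{42783}{46471} \approx 0.92064$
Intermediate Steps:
$x = -1674$ ($x = 9 \left(-186\right) = -1674$)
$\frac{-2276 - 40507}{b{\left(38,x \right)} - 46401} = \frac{-2276 - 40507}{-70 - 46401} = - \frac{42783}{-46471} = \left(-42783\right) \left(- \frac{1}{46471}\right) = \frac{42783}{46471}$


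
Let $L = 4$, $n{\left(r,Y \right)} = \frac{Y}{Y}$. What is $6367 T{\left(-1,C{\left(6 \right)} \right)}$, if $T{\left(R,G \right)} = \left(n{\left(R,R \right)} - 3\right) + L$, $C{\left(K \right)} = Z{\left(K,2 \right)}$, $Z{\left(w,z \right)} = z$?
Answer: $12734$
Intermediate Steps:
$C{\left(K \right)} = 2$
$n{\left(r,Y \right)} = 1$
$T{\left(R,G \right)} = 2$ ($T{\left(R,G \right)} = \left(1 - 3\right) + 4 = -2 + 4 = 2$)
$6367 T{\left(-1,C{\left(6 \right)} \right)} = 6367 \cdot 2 = 12734$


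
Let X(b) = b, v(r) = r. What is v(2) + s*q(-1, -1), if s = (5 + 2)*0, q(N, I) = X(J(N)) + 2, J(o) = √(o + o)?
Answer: 2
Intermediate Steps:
J(o) = √2*√o (J(o) = √(2*o) = √2*√o)
q(N, I) = 2 + √2*√N (q(N, I) = √2*√N + 2 = 2 + √2*√N)
s = 0 (s = 7*0 = 0)
v(2) + s*q(-1, -1) = 2 + 0*(2 + √2*√(-1)) = 2 + 0*(2 + √2*I) = 2 + 0*(2 + I*√2) = 2 + 0 = 2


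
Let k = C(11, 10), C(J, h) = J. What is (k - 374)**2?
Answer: 131769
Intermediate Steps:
k = 11
(k - 374)**2 = (11 - 374)**2 = (-363)**2 = 131769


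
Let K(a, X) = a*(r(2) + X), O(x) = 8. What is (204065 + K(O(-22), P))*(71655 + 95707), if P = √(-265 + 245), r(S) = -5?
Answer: 34146032050 + 2677792*I*√5 ≈ 3.4146e+10 + 5.9877e+6*I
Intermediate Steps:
P = 2*I*√5 (P = √(-20) = 2*I*√5 ≈ 4.4721*I)
K(a, X) = a*(-5 + X)
(204065 + K(O(-22), P))*(71655 + 95707) = (204065 + 8*(-5 + 2*I*√5))*(71655 + 95707) = (204065 + (-40 + 16*I*√5))*167362 = (204025 + 16*I*√5)*167362 = 34146032050 + 2677792*I*√5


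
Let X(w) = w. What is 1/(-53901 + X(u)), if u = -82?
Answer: -1/53983 ≈ -1.8524e-5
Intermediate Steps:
1/(-53901 + X(u)) = 1/(-53901 - 82) = 1/(-53983) = -1/53983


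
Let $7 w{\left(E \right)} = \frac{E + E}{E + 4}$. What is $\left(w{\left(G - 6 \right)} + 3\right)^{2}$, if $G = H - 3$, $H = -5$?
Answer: $\frac{289}{25} \approx 11.56$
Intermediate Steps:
$G = -8$ ($G = -5 - 3 = -8$)
$w{\left(E \right)} = \frac{2 E}{7 \left(4 + E\right)}$ ($w{\left(E \right)} = \frac{\left(E + E\right) \frac{1}{E + 4}}{7} = \frac{2 E \frac{1}{4 + E}}{7} = \frac{2 E}{7 \left(4 + E\right)}$)
$\left(w{\left(G - 6 \right)} + 3\right)^{2} = \left(\frac{2 \left(-8 - 6\right)}{7 \left(4 - 14\right)} + 3\right)^{2} = \left(\frac{2}{7} \left(-14\right) \frac{1}{4 - 14} + 3\right)^{2} = \left(\frac{2}{7} \left(-14\right) \frac{1}{-10} + 3\right)^{2} = \left(\frac{2}{7} \left(-14\right) \left(- \frac{1}{10}\right) + 3\right)^{2} = \left(\frac{2}{5} + 3\right)^{2} = \left(\frac{17}{5}\right)^{2} = \frac{289}{25}$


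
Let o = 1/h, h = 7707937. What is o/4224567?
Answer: 1/32562696288279 ≈ 3.0710e-14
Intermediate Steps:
o = 1/7707937 ≈ 1.2974e-7
o/4224567 = (1/7707937)/4224567 = (1/7707937)*(1/4224567) = 1/32562696288279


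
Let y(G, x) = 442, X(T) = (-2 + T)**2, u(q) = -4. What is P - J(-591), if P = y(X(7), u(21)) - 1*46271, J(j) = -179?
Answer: -45650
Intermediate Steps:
P = -45829 (P = 442 - 1*46271 = 442 - 46271 = -45829)
P - J(-591) = -45829 - 1*(-179) = -45829 + 179 = -45650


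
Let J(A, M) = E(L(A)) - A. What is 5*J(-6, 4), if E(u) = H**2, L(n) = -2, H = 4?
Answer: 110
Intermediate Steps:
E(u) = 16 (E(u) = 4**2 = 16)
J(A, M) = 16 - A
5*J(-6, 4) = 5*(16 - 1*(-6)) = 5*(16 + 6) = 5*22 = 110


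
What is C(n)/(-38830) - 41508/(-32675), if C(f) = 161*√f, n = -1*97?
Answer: 41508/32675 - 161*I*√97/38830 ≈ 1.2703 - 0.040836*I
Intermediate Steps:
n = -97
C(n)/(-38830) - 41508/(-32675) = (161*√(-97))/(-38830) - 41508/(-32675) = (161*(I*√97))*(-1/38830) - 41508*(-1/32675) = (161*I*√97)*(-1/38830) + 41508/32675 = -161*I*√97/38830 + 41508/32675 = 41508/32675 - 161*I*√97/38830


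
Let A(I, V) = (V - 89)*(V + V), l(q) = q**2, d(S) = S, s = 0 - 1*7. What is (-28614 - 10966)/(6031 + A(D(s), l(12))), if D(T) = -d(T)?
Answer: -39580/21871 ≈ -1.8097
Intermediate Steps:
s = -7 (s = 0 - 7 = -7)
D(T) = -T
A(I, V) = 2*V*(-89 + V) (A(I, V) = (-89 + V)*(2*V) = 2*V*(-89 + V))
(-28614 - 10966)/(6031 + A(D(s), l(12))) = (-28614 - 10966)/(6031 + 2*12**2*(-89 + 12**2)) = -39580/(6031 + 2*144*(-89 + 144)) = -39580/(6031 + 2*144*55) = -39580/(6031 + 15840) = -39580/21871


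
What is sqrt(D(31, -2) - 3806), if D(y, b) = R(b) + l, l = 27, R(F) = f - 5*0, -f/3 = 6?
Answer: I*sqrt(3797) ≈ 61.62*I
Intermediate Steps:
f = -18 (f = -3*6 = -18)
R(F) = -18 (R(F) = -18 - 5*0 = -18 + 0 = -18)
D(y, b) = 9 (D(y, b) = -18 + 27 = 9)
sqrt(D(31, -2) - 3806) = sqrt(9 - 3806) = sqrt(-3797) = I*sqrt(3797)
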